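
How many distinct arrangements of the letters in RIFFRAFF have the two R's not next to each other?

630

Total arrangements of RIFFRAFF: 8!/(4!·2!) = 840.
If the two R's are adjacent, glue them into one block, leaving 7 items to arrange: (7)!/(4!) = 210 ways.
Subtracting, 840 − 210 = 630 arrangements keep the R's apart.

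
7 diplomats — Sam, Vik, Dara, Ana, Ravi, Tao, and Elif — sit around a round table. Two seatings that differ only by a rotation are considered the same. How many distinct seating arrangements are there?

Fix one person's seat to break rotational symmetry; the remaining 6 people can be arranged in (6)! = 720 ways.

720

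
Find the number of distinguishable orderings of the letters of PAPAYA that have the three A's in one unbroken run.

12

Treat the 3 copies of A as a single block. The multiset to arrange is then {AAA, P, P, Y}, 4 items in all.
That gives (4)!/(2!) = 12 arrangements.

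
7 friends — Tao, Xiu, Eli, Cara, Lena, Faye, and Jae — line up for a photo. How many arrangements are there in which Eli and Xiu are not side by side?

3600

There are 7! = 5040 arrangements in all. If Eli and Xiu are adjacent, merging them into one block gives 2·(6)! = 1440 arrangements.
Complementary counting: 5040 − 1440 = 3600.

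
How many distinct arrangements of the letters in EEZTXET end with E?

180

Fix E in the last position and arrange the remaining 6 letters.
Those 6 letters have E appearing twice and T appearing twice, giving (6)!/(2!·2!) = 180.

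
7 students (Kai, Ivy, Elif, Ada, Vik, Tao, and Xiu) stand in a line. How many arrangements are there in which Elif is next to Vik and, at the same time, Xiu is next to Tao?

Treat {Elif,Vik} as one block (2 orders) and {Xiu,Tao} as another (2 orders).
That leaves 5 units to arrange: 2 × 2 × 5! = 4 × 120 = 480.

480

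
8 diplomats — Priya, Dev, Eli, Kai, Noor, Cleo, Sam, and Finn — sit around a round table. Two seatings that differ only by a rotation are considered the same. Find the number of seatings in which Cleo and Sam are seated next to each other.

Glue Cleo and Sam into a block (2 internal orders). Seating 7 units around a circle gives (6)! arrangements.
So 2 × (6)! = 2 × 720 = 1440.

1440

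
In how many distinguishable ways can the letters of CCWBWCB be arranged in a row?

210

Letter multiplicities in CCWBWCB: B×2, C×3, W×2.
The number of distinct arrangements is 7!/(3!·2!·2!) = 5040/24 = 210.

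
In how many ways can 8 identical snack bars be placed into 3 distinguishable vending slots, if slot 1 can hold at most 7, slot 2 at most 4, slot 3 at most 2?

14

Ignoring the caps, the number of non-negative solutions to x_1+…+x_3 = 8 is C(10,2) = 45.
Subtract solutions that violate a single cap (substitute x_i' = x_i − (cap_i+1)): x_1 ≥ 8 gives C(2,2) = 1; x_2 ≥ 5 gives C(5,2) = 10; x_3 ≥ 3 gives C(7,2) = 21. Together 32.
Add back pairs where two caps are both exceeded: 0 + 0 + 1 = 1.
By inclusion–exclusion the count is 45 − 32 + 1 = 14.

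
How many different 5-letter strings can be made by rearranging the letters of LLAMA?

30

The 5 letters of LLAMA have repeats: A appearing twice and L appearing twice.
The number of distinct arrangements is 5!/(2!·2!) = 120/4 = 30.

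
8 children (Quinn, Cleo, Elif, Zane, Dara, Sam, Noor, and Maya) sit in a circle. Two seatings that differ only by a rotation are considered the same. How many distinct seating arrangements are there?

5040

Seat Quinn anywhere (absorbing the rotational symmetry), then permute the other 7: (7)! = 5040.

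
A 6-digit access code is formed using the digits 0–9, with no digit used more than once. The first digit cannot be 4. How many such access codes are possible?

The first digit has 10−1 = 9 choices (anything except 4).
The remaining 5 digits are filled from the other 9 symbols without repetition: 9 × 8 × 7 × 6 × 5 = 15120.
Total: 9 × 15120 = 136080.

136080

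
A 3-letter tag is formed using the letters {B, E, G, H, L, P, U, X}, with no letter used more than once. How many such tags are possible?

336

Choose and order 3 of the 8 symbols: the first letter has 8 options, the next 7, then 6.
8 × 7 × 6 = 336.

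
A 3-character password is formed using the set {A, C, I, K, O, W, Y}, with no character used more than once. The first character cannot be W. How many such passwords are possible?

The first character has 7−1 = 6 choices (anything except W).
The remaining 2 characters are filled from the other 6 symbols without repetition: 6 × 5 = 30.
Total: 6 × 30 = 180.

180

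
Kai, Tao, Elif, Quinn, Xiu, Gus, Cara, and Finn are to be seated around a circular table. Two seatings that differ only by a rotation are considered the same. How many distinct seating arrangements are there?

Around a circle, 8 distinct people have 8!/8 = (7)! = 5040 rotationally distinct seatings.

5040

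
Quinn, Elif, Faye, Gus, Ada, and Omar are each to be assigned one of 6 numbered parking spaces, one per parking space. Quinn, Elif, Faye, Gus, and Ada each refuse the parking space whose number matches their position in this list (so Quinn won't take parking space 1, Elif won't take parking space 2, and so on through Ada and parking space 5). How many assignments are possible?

309

Let Aᵢ (for 1 ≤ i ≤ 5) be the placements that put person i in their forbidden parking space. Any j of these fix j positions, leaving (6−j)! ways to fill the rest, and there are C(5,j) ways to pick which j.
By inclusion–exclusion, the number of valid placements is Σ_{j=0}^{5} (−1)^j C(5,j)·(6−j)!.
Computing: 720 − 600 + 240 − 60 + 10 − 1 = 309.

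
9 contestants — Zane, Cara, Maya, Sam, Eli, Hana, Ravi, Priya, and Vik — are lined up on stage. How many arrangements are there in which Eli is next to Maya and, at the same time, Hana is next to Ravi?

20160

Treat {Eli,Maya} as one block (2 orders) and {Hana,Ravi} as another (2 orders).
That leaves 7 units to arrange: 2 × 2 × 7! = 4 × 5040 = 20160.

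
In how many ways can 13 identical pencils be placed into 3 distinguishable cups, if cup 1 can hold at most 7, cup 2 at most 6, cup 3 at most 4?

15

By stars and bars, unrestricted non-negative solutions to x_1+…+x_3 = 13 number C(13+2,2) = 105.
Subtract solutions that violate a single cap (substitute x_i' = x_i − (cap_i+1)): x_1 ≥ 8 gives C(7,2) = 21; x_2 ≥ 7 gives C(8,2) = 28; x_3 ≥ 5 gives C(10,2) = 45. Together 94.
Add back pairs where two caps are both exceeded: 0 + 1 + 3 = 4.
By inclusion–exclusion the count is 105 − 94 + 4 = 15.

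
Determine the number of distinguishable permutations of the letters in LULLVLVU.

420

The 8 letters of LULLVLVU have repeats: L appearing 4 times, U appearing twice, and V appearing twice.
Dividing 8! = 40320 by 4!·2!·2! = 96 for the repeated letters gives 420.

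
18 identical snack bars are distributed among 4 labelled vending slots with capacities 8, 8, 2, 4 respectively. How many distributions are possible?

Ignoring the caps, the number of non-negative solutions to x_1+…+x_4 = 18 is C(21,3) = 1330.
Subtract solutions that violate a single cap (substitute x_i' = x_i − (cap_i+1)): x_1 ≥ 9 gives C(12,3) = 220; x_2 ≥ 9 gives C(12,3) = 220; x_3 ≥ 3 gives C(18,3) = 816; x_4 ≥ 5 gives C(16,3) = 560. Together 1816.
Add back pairs where two caps are both exceeded: 1 + 84 + 35 + 84 + 35 + 286 = 525.
Subtract triples: 0 + 0 + 4 + 4 = 8.
By inclusion–exclusion the count is 1330 − 1816 + 525 − 8 = 31.

31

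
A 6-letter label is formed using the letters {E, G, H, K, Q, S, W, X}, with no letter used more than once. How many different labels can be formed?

20160

Choose and order 6 of the 8 symbols: the first letter has 8 options, the next 7, and so on down to 3.
That product is 8 × 7 × 6 × 5 × 4 × 3 = 20160.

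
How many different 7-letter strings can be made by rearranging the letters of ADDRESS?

Letter multiplicities in ADDRESS: A×1, D×2, E×1, R×1, S×2.
Dividing 7! = 5040 by 2!·2! = 4 for the repeated letters gives 1260.

1260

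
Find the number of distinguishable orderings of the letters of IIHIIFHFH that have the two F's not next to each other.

980

Total arrangements of IIHIIFHFH: 9!/(4!·3!·2!) = 1260.
Arrangements with the F's together: treat FF as one letter, giving (8)!/(4!·3!) = 280.
Subtracting, 1260 − 280 = 980 arrangements keep the F's apart.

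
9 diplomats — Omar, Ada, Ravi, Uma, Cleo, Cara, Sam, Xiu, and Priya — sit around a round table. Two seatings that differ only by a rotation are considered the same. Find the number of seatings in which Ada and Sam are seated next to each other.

Treat {Ada, Sam} as one unit (2 internal orders) and seat the resulting 8 units around the table: (7)! circular arrangements.
So 2 × (7)! = 2 × 5040 = 10080.

10080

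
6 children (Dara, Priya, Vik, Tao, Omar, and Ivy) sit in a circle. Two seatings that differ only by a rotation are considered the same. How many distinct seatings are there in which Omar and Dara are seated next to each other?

48

Glue Omar and Dara into a block (2 internal orders). Seating 5 units around a circle gives (4)! arrangements.
So 2 × (4)! = 2 × 24 = 48.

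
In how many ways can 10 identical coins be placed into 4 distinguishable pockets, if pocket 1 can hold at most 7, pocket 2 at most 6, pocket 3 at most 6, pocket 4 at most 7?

By stars and bars, unrestricted non-negative solutions to x_1+…+x_4 = 10 number C(10+3,3) = 286.
Subtract solutions that violate a single cap (substitute x_i' = x_i − (cap_i+1)): x_1 ≥ 8 gives C(5,3) = 10; x_2 ≥ 7 gives C(6,3) = 20; x_3 ≥ 7 gives C(6,3) = 20; x_4 ≥ 8 gives C(5,3) = 10. Together 60.
No two caps can be exceeded simultaneously, so the pair terms are all 0.
By inclusion–exclusion the count is 286 − 60 + 0 = 226.

226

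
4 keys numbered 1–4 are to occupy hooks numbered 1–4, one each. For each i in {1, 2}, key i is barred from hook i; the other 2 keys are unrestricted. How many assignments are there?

14

Let Aᵢ (for i ∈ {1, 2}) be the placements that put key i in its forbidden hook. Any j of these fix j positions, leaving (4−j)! ways to fill the rest, and there are C(2,j) ways to pick which j.
By inclusion–exclusion, the number of valid placements is Σ_{j=0}^{2} (−1)^j C(2,j)·(4−j)!.
Computing: 24 − 12 + 2 = 14.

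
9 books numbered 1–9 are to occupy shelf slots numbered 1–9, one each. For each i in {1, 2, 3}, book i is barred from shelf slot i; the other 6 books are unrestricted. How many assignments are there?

Let Aᵢ (for i ∈ {1, 2, 3}) be the placements that put book i in its forbidden shelf slot. Any j of these fix j positions, leaving (9−j)! ways to fill the rest, and there are C(3,j) ways to pick which j.
By inclusion–exclusion, the number of valid placements is Σ_{j=0}^{3} (−1)^j C(3,j)·(9−j)!.
Computing: 362880 − 120960 + 15120 − 720 = 256320.

256320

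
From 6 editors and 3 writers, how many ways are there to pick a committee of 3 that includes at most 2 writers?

Split by how many writers are chosen (0 through 2).
Sum: C(3,0)·C(6,3) + C(3,1)·C(6,2) + C(3,2)·C(6,1) = 20 + 45 + 18 = 83.

83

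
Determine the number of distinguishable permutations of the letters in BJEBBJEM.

The 8 letters of BJEBBJEM have repeats: B appearing 3 times, E appearing twice, and J appearing twice.
So there are 8! / (3!·2!·2!) = 1680 distinguishable arrangements.

1680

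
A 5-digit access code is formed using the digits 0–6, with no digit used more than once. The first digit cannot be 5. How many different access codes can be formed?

The first digit has 7−1 = 6 choices (anything except 5).
The remaining 4 digits are filled from the other 6 symbols without repetition: 6 × 5 × 4 × 3 = 360.
Total: 6 × 360 = 2160.

2160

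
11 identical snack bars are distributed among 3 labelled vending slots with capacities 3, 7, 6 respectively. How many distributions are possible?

18

By stars and bars, unrestricted non-negative solutions to x_1+…+x_3 = 11 number C(11+2,2) = 78.
Subtract solutions that violate a single cap (substitute x_i' = x_i − (cap_i+1)): x_1 ≥ 4 gives C(9,2) = 36; x_2 ≥ 8 gives C(5,2) = 10; x_3 ≥ 7 gives C(6,2) = 15. Together 61.
Add back pairs where two caps are both exceeded: 0 + 1 + 0 = 1.
By inclusion–exclusion the count is 78 − 61 + 1 = 18.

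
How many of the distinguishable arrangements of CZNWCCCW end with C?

420

With the last slot taken by C, it remains to arrange the other 7 letters (ZNWCCCW).
Those 7 letters have C appearing 3 times and W appearing twice, giving (7)!/(3!·2!) = 420.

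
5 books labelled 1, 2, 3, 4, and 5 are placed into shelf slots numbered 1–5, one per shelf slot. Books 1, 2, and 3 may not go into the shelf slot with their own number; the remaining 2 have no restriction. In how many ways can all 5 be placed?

64

Let Aᵢ (for i ∈ {1, 2, 3}) be the placements that put book i in its forbidden shelf slot. Any j of these fix j positions, leaving (5−j)! ways to fill the rest, and there are C(3,j) ways to pick which j.
By inclusion–exclusion, the number of valid placements is Σ_{j=0}^{3} (−1)^j C(3,j)·(5−j)!.
Computing: 120 − 72 + 18 − 2 = 64.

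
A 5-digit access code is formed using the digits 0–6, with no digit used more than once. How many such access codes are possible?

2520

With no repetition, fill the 5 digits in order: 7 choices, then 6, down to 3.
7 × 6 × 5 × 4 × 3 = 2520.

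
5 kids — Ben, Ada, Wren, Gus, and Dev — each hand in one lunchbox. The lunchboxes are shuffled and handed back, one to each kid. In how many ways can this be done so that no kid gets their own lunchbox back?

Count assignments avoiding every fixed point. For any j of the 5 kids fixed to their own lunchbox, the other 5−j can be arranged in (5−j)! ways.
By inclusion–exclusion this is Σ_{j=0}^{5} (−1)^j C(5,j)·(5−j)!.
Computing: 120 − 120 + 60 − 20 + 5 − 1 = 44.

44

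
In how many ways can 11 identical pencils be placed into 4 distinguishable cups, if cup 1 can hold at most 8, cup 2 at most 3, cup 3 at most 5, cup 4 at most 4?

109

Ignoring the caps, the number of non-negative solutions to x_1+…+x_4 = 11 is C(14,3) = 364.
Subtract solutions that violate a single cap (substitute x_i' = x_i − (cap_i+1)): x_1 ≥ 9 gives C(5,3) = 10; x_2 ≥ 4 gives C(10,3) = 120; x_3 ≥ 6 gives C(8,3) = 56; x_4 ≥ 5 gives C(9,3) = 84. Together 270.
Add back pairs where two caps are both exceeded: 0 + 0 + 0 + 4 + 10 + 1 = 15.
By inclusion–exclusion the count is 364 − 270 + 15 = 109.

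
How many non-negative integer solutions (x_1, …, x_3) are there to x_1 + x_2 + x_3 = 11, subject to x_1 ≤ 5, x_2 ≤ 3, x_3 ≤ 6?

By stars and bars, unrestricted non-negative solutions to x_1+…+x_3 = 11 number C(11+2,2) = 78.
Subtract solutions that violate a single cap (substitute x_i' = x_i − (cap_i+1)): x_1 ≥ 6 gives C(7,2) = 21; x_2 ≥ 4 gives C(9,2) = 36; x_3 ≥ 7 gives C(6,2) = 15. Together 72.
Add back pairs where two caps are both exceeded: 3 + 0 + 1 = 4.
By inclusion–exclusion the count is 78 − 72 + 4 = 10.

10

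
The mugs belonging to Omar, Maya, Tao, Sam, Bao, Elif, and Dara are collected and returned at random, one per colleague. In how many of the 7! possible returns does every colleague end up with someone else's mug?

1854

Let Aᵢ be the assignments in which colleague i gets their own mug. We want the size of the complement of A₁∪…∪A_7.
By inclusion–exclusion this is Σ_{j=0}^{7} (−1)^j C(7,j)·(7−j)!.
Computing: 5040 − 5040 + 2520 − 840 + 210 − 42 + 7 − 1 = 1854.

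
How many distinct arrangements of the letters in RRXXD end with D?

With the last slot taken by D, it remains to arrange the other 4 letters (RRXX).
Those 4 letters have R appearing twice and X appearing twice, giving (4)!/(2!·2!) = 6.

6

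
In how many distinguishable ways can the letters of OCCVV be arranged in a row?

Letter multiplicities in OCCVV: C×2, O×1, V×2.
Dividing 5! = 120 by 2!·2! = 4 for the repeated letters gives 30.

30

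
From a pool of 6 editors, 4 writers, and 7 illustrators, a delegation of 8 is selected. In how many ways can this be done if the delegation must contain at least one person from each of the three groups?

22813

Total 8-person selections from all 17: C(17,8) = 24310.
Selections missing a whole group: no editors → C(11,8) = 165; no writers → C(13,8) = 1287; no illustrators → C(10,8) = 45.
Add back selections omitting two groups (i.e. drawn from a single group): C(6,8) + C(4,8) + C(7,8) = 0.
By inclusion–exclusion: 24310 − 1497 + 0 = 22813.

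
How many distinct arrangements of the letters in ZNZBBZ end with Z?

Fix Z in the last position and arrange the remaining 5 letters.
Those 5 letters have B appearing twice and Z appearing twice, giving (5)!/(2!·2!) = 30.

30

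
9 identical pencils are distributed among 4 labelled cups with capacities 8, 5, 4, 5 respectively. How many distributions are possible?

By stars and bars, unrestricted non-negative solutions to x_1+…+x_4 = 9 number C(9+3,3) = 220.
Subtract solutions that violate a single cap (substitute x_i' = x_i − (cap_i+1)): x_1 ≥ 9 gives C(3,3) = 1; x_2 ≥ 6 gives C(6,3) = 20; x_3 ≥ 5 gives C(7,3) = 35; x_4 ≥ 6 gives C(6,3) = 20. Together 76.
No two caps can be exceeded simultaneously, so the pair terms are all 0.
By inclusion–exclusion the count is 220 − 76 + 0 = 144.

144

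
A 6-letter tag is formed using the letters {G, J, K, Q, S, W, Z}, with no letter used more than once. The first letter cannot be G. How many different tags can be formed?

4320

The first letter has 7−1 = 6 choices (anything except G).
The remaining 5 letters are filled from the other 6 symbols without repetition: 6 × 5 × 4 × 3 × 2 = 720.
Total: 6 × 720 = 4320.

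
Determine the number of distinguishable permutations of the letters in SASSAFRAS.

Letter multiplicities in SASSAFRAS: A×3, F×1, R×1, S×4.
So there are 9! / (4!·3!) = 2520 distinguishable arrangements.

2520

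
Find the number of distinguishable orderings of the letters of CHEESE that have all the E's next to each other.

Treat the 3 copies of E as a single block. The multiset to arrange is then {EEE, C, H, S}, 4 items in all.
All 4 items are distinct, so there are (4)! = 24 arrangements.

24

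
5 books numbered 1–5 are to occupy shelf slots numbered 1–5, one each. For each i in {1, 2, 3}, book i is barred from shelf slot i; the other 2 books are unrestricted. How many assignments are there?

64

Let Aᵢ (for i ∈ {1, 2, 3}) be the placements that put book i in its forbidden shelf slot. Any j of these fix j positions, leaving (5−j)! ways to fill the rest, and there are C(3,j) ways to pick which j.
By inclusion–exclusion, the number of valid placements is Σ_{j=0}^{3} (−1)^j C(3,j)·(5−j)!.
Computing: 120 − 72 + 18 − 2 = 64.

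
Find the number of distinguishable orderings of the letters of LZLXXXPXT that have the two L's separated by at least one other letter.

Total arrangements of LZLXXXPXT: 9!/(4!·2!) = 7560.
Arrangements with the L's together: treat LL as one letter, giving (8)!/(4!) = 1680.
Subtracting, 7560 − 1680 = 5880 arrangements keep the L's apart.

5880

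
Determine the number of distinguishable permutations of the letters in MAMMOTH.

Letter multiplicities in MAMMOTH: A×1, H×1, M×3, O×1, T×1.
Dividing 7! = 5040 by 3! = 6 for the repeated letters gives 840.

840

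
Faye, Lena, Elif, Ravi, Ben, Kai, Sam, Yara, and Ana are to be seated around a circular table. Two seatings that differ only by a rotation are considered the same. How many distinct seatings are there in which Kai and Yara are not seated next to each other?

30240

All circular seatings of 9 people number (8)! = 40320.
Seatings with Kai beside Yara: treat them as a block with 2 internal orders, giving 2 × (7)! = 10080.
Subtracting, 40320 − 10080 = 30240.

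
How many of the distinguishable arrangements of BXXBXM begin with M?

With the first slot taken by M, it remains to arrange the other 5 letters (BXXBX).
Those 5 letters have B appearing twice and X appearing 3 times, giving (5)!/(3!·2!) = 10.

10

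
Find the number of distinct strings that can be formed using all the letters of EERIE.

20

EERIE has 5 letters with E appearing 3 times.
The number of distinct arrangements is 5!/(3!) = 120/6 = 20.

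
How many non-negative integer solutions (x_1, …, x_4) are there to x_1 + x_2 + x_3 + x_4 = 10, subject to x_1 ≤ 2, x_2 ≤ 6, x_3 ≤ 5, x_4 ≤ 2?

36

Without the upper bounds there are C(13,3) = 286 ways to split 10 among 4 variables.
Subtract solutions that violate a single cap (substitute x_i' = x_i − (cap_i+1)): x_1 ≥ 3 gives C(10,3) = 120; x_2 ≥ 7 gives C(6,3) = 20; x_3 ≥ 6 gives C(7,3) = 35; x_4 ≥ 3 gives C(10,3) = 120. Together 295.
Add back pairs where two caps are both exceeded: 1 + 4 + 35 + 0 + 1 + 4 = 45.
By inclusion–exclusion the count is 286 − 295 + 45 = 36.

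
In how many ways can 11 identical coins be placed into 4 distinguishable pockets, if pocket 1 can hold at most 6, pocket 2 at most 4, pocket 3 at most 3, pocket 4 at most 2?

By stars and bars, unrestricted non-negative solutions to x_1+…+x_4 = 11 number C(11+3,3) = 364.
Subtract solutions that violate a single cap (substitute x_i' = x_i − (cap_i+1)): x_1 ≥ 7 gives C(7,3) = 35; x_2 ≥ 5 gives C(9,3) = 84; x_3 ≥ 4 gives C(10,3) = 120; x_4 ≥ 3 gives C(11,3) = 165. Together 404.
Add back pairs where two caps are both exceeded: 0 + 1 + 4 + 10 + 20 + 35 = 70.
By inclusion–exclusion the count is 364 − 404 + 70 = 30.

30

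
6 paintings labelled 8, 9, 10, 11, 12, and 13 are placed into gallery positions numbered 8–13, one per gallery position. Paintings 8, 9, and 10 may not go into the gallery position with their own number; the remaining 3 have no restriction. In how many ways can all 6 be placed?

426

Let Aᵢ (for i ∈ {8, 9, 10}) be the placements that put painting i in its forbidden gallery position. Any j of these fix j positions, leaving (6−j)! ways to fill the rest, and there are C(3,j) ways to pick which j.
By inclusion–exclusion, the number of valid placements is Σ_{j=0}^{3} (−1)^j C(3,j)·(6−j)!.
Computing: 720 − 360 + 72 − 6 = 426.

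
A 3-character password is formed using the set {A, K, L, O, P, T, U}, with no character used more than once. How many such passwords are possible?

210

Choose and order 3 of the 7 symbols: the first character has 7 options, the next 6, then 5.
That product is 7 × 6 × 5 = 210.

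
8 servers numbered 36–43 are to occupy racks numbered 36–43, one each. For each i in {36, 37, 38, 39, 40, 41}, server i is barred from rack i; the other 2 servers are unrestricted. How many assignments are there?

18806

Let Aᵢ (for 36 ≤ i ≤ 41) be the placements that put server i in its forbidden rack. Any j of these fix j positions, leaving (8−j)! ways to fill the rest, and there are C(6,j) ways to pick which j.
By inclusion–exclusion, the number of valid placements is Σ_{j=0}^{6} (−1)^j C(6,j)·(8−j)!.
Computing: 40320 − 30240 + 10800 − 2400 + 360 − 36 + 2 = 18806.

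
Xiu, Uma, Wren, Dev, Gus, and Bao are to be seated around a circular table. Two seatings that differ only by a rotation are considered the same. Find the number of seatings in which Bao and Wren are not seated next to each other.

All circular seatings of 6 people number (5)! = 120.
Seatings with Bao beside Wren: treat them as a block with 2 internal orders, giving 2 × (4)! = 48.
Subtracting, 120 − 48 = 72.

72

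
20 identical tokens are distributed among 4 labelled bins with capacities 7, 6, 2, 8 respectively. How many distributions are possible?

19

Without the upper bounds there are C(23,3) = 1771 ways to split 20 among 4 bins.
Subtract solutions that violate a single cap (substitute x_i' = x_i − (cap_i+1)): x_1 ≥ 8 gives C(15,3) = 455; x_2 ≥ 7 gives C(16,3) = 560; x_3 ≥ 3 gives C(20,3) = 1140; x_4 ≥ 9 gives C(14,3) = 364. Together 2519.
Add back pairs where two caps are both exceeded: 56 + 220 + 20 + 286 + 35 + 165 = 782.
Subtract triples: 10 + 0 + 1 + 4 = 15.
By inclusion–exclusion the count is 1771 − 2519 + 782 − 15 = 19.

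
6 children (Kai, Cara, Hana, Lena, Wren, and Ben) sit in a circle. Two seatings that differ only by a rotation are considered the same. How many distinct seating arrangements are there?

Seat Kai anywhere (absorbing the rotational symmetry), then permute the other 5: (5)! = 120.

120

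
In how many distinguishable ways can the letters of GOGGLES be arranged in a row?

GOGGLES has 7 letters with G appearing 3 times.
Dividing 7! = 5040 by 3! = 6 for the repeated letters gives 840.

840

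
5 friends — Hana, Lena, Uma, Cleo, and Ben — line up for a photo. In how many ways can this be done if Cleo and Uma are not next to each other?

There are 5! = 120 arrangements in all. If Cleo and Uma are adjacent, merging them into one block gives 2·(4)! = 48 arrangements.
So 120 − 48 = 72 arrangements keep them apart.

72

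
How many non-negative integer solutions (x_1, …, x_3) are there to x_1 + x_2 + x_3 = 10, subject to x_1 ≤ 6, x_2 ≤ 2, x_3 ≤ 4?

6

Ignoring the caps, the number of non-negative solutions to x_1+…+x_3 = 10 is C(12,2) = 66.
Subtract solutions that violate a single cap (substitute x_i' = x_i − (cap_i+1)): x_1 ≥ 7 gives C(5,2) = 10; x_2 ≥ 3 gives C(9,2) = 36; x_3 ≥ 5 gives C(7,2) = 21. Together 67.
Add back pairs where two caps are both exceeded: 1 + 0 + 6 = 7.
By inclusion–exclusion the count is 66 − 67 + 7 = 6.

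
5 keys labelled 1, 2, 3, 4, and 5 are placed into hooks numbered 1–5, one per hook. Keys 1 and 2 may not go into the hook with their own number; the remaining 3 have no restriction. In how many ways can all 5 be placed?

78

Let Aᵢ (for i ∈ {1, 2}) be the placements that put key i in its forbidden hook. Any j of these fix j positions, leaving (5−j)! ways to fill the rest, and there are C(2,j) ways to pick which j.
By inclusion–exclusion, the number of valid placements is Σ_{j=0}^{2} (−1)^j C(2,j)·(5−j)!.
Computing: 120 − 48 + 6 = 78.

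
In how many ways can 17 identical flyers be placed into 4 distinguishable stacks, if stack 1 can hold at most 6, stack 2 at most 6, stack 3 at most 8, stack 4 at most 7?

Ignoring the caps, the number of non-negative solutions to x_1+…+x_4 = 17 is C(20,3) = 1140.
Subtract solutions that violate a single cap (substitute x_i' = x_i − (cap_i+1)): x_1 ≥ 7 gives C(13,3) = 286; x_2 ≥ 7 gives C(13,3) = 286; x_3 ≥ 9 gives C(11,3) = 165; x_4 ≥ 8 gives C(12,3) = 220. Together 957.
Add back pairs where two caps are both exceeded: 20 + 4 + 10 + 4 + 10 + 1 = 49.
By inclusion–exclusion the count is 1140 − 957 + 49 = 232.

232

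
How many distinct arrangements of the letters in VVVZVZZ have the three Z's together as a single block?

Treat the 3 copies of Z as a single block. The multiset to arrange is then {ZZZ, V, V, V, V}, 5 items in all.
That gives (5)!/(4!) = 5 arrangements.

5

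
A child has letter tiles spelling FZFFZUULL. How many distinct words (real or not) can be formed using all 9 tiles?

7560

FZFFZUULL has 9 letters with F appearing 3 times, L appearing twice, U appearing twice, and Z appearing twice.
The number of distinct arrangements is 9!/(3!·2!·2!·2!) = 362880/48 = 7560.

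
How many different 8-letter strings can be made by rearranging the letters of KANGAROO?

The 8 letters of KANGAROO have repeats: A appearing twice and O appearing twice.
So there are 8! / (2!·2!) = 10080 distinguishable arrangements.

10080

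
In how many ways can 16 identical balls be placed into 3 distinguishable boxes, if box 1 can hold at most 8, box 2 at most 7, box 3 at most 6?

21

By stars and bars, unrestricted non-negative solutions to x_1+…+x_3 = 16 number C(16+2,2) = 153.
Subtract solutions that violate a single cap (substitute x_i' = x_i − (cap_i+1)): x_1 ≥ 9 gives C(9,2) = 36; x_2 ≥ 8 gives C(10,2) = 45; x_3 ≥ 7 gives C(11,2) = 55. Together 136.
Add back pairs where two caps are both exceeded: 0 + 1 + 3 = 4.
By inclusion–exclusion the count is 153 − 136 + 4 = 21.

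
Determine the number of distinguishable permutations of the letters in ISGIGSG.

210

The 7 letters of ISGIGSG have repeats: G appearing 3 times, I appearing twice, and S appearing twice.
So there are 7! / (3!·2!·2!) = 210 distinguishable arrangements.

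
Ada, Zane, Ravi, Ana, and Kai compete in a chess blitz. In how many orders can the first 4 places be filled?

There are 5 choices for 1st place, 4 for 2nd, and so on down to 2 for position 4.
That gives 5 × 4 × 3 × 2 = 120.

120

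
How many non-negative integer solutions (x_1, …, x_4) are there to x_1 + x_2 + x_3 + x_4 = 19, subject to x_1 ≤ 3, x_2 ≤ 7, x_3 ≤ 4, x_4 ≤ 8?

By stars and bars, unrestricted non-negative solutions to x_1+…+x_4 = 19 number C(19+3,3) = 1540.
Subtract solutions that violate a single cap (substitute x_i' = x_i − (cap_i+1)): x_1 ≥ 4 gives C(18,3) = 816; x_2 ≥ 8 gives C(14,3) = 364; x_3 ≥ 5 gives C(17,3) = 680; x_4 ≥ 9 gives C(13,3) = 286. Together 2146.
Add back pairs where two caps are both exceeded: 120 + 286 + 84 + 84 + 10 + 56 = 640.
Subtract triples: 10 + 0 + 4 + 0 = 14.
By inclusion–exclusion the count is 1540 − 2146 + 640 − 14 = 20.

20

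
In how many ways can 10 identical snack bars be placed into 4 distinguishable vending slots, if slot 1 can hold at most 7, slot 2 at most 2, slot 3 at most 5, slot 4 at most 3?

62

Without the upper bounds there are C(13,3) = 286 ways to split 10 among 4 vending slots.
Subtract solutions that violate a single cap (substitute x_i' = x_i − (cap_i+1)): x_1 ≥ 8 gives C(5,3) = 10; x_2 ≥ 3 gives C(10,3) = 120; x_3 ≥ 6 gives C(7,3) = 35; x_4 ≥ 4 gives C(9,3) = 84. Together 249.
Add back pairs where two caps are both exceeded: 0 + 0 + 0 + 4 + 20 + 1 = 25.
By inclusion–exclusion the count is 286 − 249 + 25 = 62.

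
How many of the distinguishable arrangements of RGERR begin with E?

4

Fix E in the first position and arrange the remaining 4 letters.
Those 4 letters have R appearing 3 times, giving (4)!/(3!) = 4.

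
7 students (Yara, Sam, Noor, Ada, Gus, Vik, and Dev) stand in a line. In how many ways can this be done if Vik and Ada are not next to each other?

Of the 7! = 5040 arrangements, those with Vik and Ada adjacent number 2 × 6! = 1440 (treat the pair as a block with 2 internal orders).
Complementary counting: 5040 − 1440 = 3600.

3600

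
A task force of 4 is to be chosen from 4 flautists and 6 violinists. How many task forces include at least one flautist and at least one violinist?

With no constraint there are C(10,4) = 210 possible selections.
Subtract selections that omit an entire group: no flautists → C(6,4) = 15; no violinists → C(4,4) = 1.
Both groups omitted at once is impossible, so 210 − 16 = 194.

194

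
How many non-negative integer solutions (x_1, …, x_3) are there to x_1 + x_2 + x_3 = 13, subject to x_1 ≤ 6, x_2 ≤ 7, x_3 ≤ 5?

21

By stars and bars, unrestricted non-negative solutions to x_1+…+x_3 = 13 number C(13+2,2) = 105.
Subtract solutions that violate a single cap (substitute x_i' = x_i − (cap_i+1)): x_1 ≥ 7 gives C(8,2) = 28; x_2 ≥ 8 gives C(7,2) = 21; x_3 ≥ 6 gives C(9,2) = 36. Together 85.
Add back pairs where two caps are both exceeded: 0 + 1 + 0 = 1.
By inclusion–exclusion the count is 105 − 85 + 1 = 21.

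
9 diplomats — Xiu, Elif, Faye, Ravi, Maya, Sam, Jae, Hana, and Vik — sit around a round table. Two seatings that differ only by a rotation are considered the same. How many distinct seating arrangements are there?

40320

Around a circle, 9 distinct people have 9!/9 = (8)! = 40320 rotationally distinct seatings.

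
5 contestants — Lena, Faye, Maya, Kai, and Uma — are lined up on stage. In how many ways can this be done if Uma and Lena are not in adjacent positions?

There are 5! = 120 arrangements in all. If Uma and Lena are adjacent, merging them into one block gives 2·(4)! = 48 arrangements.
So 120 − 48 = 72 arrangements keep them apart.

72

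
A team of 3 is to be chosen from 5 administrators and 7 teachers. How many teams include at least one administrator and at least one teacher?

175

Unrestricted: C(12,3) = 220 ways to pick any 3 of the 12.
Selections missing a whole group: no administrators → C(7,3) = 35; no teachers → C(5,3) = 10.
Both groups omitted at once is impossible, so 220 − 45 = 175.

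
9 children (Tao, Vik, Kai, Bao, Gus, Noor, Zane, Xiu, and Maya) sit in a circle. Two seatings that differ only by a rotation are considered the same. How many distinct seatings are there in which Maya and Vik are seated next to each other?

Glue Maya and Vik into a block (2 internal orders). Seating 8 units around a circle gives (7)! arrangements.
So 2 × (7)! = 2 × 5040 = 10080.

10080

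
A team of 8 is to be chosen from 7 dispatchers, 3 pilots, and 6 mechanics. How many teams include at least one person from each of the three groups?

11529

Unrestricted: C(16,8) = 12870 ways to pick any 8 of the 16.
Selections missing a whole group: no dispatchers → C(9,8) = 9; no pilots → C(13,8) = 1287; no mechanics → C(10,8) = 45.
Add back selections omitting two groups (i.e. drawn from a single group): C(7,8) + C(3,8) + C(6,8) = 0.
By inclusion–exclusion: 12870 − 1341 + 0 = 11529.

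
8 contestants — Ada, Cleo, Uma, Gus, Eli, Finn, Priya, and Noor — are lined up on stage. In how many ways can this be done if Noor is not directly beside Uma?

30240

There are 8! = 40320 arrangements in all. If Noor and Uma are adjacent, merging them into one block gives 2·(7)! = 10080 arrangements.
Complementary counting: 40320 − 10080 = 30240.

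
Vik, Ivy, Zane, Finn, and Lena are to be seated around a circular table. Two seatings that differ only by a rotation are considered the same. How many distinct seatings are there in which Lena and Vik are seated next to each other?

Glue Lena and Vik into a block (2 internal orders). Seating 4 units around a circle gives (3)! arrangements.
So 2 × (3)! = 2 × 6 = 12.

12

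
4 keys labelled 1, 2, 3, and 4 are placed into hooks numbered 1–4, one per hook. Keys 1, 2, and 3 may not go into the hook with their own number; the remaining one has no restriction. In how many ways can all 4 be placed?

Let Aᵢ (for i ∈ {1, 2, 3}) be the placements that put key i in its forbidden hook. Any j of these fix j positions, leaving (4−j)! ways to fill the rest, and there are C(3,j) ways to pick which j.
By inclusion–exclusion, the number of valid placements is Σ_{j=0}^{3} (−1)^j C(3,j)·(4−j)!.
Computing: 24 − 18 + 6 − 1 = 11.

11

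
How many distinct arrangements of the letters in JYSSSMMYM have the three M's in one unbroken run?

420

Treat the 3 copies of M as a single block. The multiset to arrange is then {MMM, J, S, S, S, Y, Y}, 7 items in all.
That gives (7)!/(3!·2!) = 420 arrangements.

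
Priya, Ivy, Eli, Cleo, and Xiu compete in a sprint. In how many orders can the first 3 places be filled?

There are 5 choices for 1st place, 4 for 2nd, and 3 for 3rd.
That gives 5 × 4 × 3 = 60.

60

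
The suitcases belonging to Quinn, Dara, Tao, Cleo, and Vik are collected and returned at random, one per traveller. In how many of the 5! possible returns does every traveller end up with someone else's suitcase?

Let Aᵢ be the assignments in which traveller i gets their own suitcase. We want the size of the complement of A₁∪…∪A_5.
By inclusion–exclusion this is Σ_{j=0}^{5} (−1)^j C(5,j)·(5−j)!.
Computing: 120 − 120 + 60 − 20 + 5 − 1 = 44.

44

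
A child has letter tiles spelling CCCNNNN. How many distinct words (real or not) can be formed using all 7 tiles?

35

The 7 letters of CCCNNNN have repeats: C appearing 3 times and N appearing 4 times.
The number of distinct arrangements is 7!/(4!·3!) = 5040/144 = 35.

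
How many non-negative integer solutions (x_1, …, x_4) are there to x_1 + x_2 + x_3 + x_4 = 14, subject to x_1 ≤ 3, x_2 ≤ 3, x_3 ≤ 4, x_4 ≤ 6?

Without the upper bounds there are C(17,3) = 680 ways to split 14 among 4 variables.
Subtract solutions that violate a single cap (substitute x_i' = x_i − (cap_i+1)): x_1 ≥ 4 gives C(13,3) = 286; x_2 ≥ 4 gives C(13,3) = 286; x_3 ≥ 5 gives C(12,3) = 220; x_4 ≥ 7 gives C(10,3) = 120. Together 912.
Add back pairs where two caps are both exceeded: 84 + 56 + 20 + 56 + 20 + 10 = 246.
Subtract triples: 4 + 0 + 0 + 0 = 4.
By inclusion–exclusion the count is 680 − 912 + 246 − 4 = 10.

10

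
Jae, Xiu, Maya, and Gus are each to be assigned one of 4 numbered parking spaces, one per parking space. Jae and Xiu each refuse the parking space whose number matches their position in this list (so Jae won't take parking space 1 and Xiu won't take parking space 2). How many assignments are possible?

14

Let Aᵢ (for i ∈ {1, 2}) be the placements that put person i in their forbidden parking space. Any j of these fix j positions, leaving (4−j)! ways to fill the rest, and there are C(2,j) ways to pick which j.
By inclusion–exclusion, the number of valid placements is Σ_{j=0}^{2} (−1)^j C(2,j)·(4−j)!.
Computing: 24 − 12 + 2 = 14.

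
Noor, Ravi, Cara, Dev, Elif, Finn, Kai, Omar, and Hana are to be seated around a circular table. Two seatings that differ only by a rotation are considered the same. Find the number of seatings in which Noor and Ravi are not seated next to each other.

30240

Without the restriction there are (8)! = 40320 seatings.
Those with Noor next to Ravi: fuse the pair into one unit and seat 8 units around a circle — 2·(7)! = 10080.
Subtracting, 40320 − 10080 = 30240.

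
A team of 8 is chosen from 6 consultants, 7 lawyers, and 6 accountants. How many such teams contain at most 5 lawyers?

Split by how many lawyers are chosen (0 through 5).
Sum: C(7,0)·C(12,8) + C(7,1)·C(12,7) + C(7,2)·C(12,6) + C(7,3)·C(12,5) + C(7,4)·C(12,4) + C(7,5)·C(12,3) = 495 + 5544 + 19404 + 27720 + 17325 + 4620 = 75108.

75108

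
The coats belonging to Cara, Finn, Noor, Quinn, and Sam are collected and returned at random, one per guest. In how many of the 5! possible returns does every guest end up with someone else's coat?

44

This is the derangement count D_5: permutations of 5 items with no fixed point.
By inclusion–exclusion this is Σ_{j=0}^{5} (−1)^j C(5,j)·(5−j)!.
Computing: 120 − 120 + 60 − 20 + 5 − 1 = 44.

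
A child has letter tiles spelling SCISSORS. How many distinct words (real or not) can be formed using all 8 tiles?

The 8 letters of SCISSORS have repeats: S appearing 4 times.
Dividing 8! = 40320 by 4! = 24 for the repeated letters gives 1680.

1680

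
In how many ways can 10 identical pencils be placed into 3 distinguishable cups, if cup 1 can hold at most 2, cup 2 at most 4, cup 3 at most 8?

12

Without the upper bounds there are C(12,2) = 66 ways to split 10 among 3 cups.
Subtract solutions that violate a single cap (substitute x_i' = x_i − (cap_i+1)): x_1 ≥ 3 gives C(9,2) = 36; x_2 ≥ 5 gives C(7,2) = 21; x_3 ≥ 9 gives C(3,2) = 3. Together 60.
Add back pairs where two caps are both exceeded: 6 + 0 + 0 = 6.
By inclusion–exclusion the count is 66 − 60 + 6 = 12.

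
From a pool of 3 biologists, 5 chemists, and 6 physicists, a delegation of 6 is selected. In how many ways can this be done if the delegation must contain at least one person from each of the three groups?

Total 6-person selections from all 14: C(14,6) = 3003.
Selections missing a whole group: no biologists → C(11,6) = 462; no chemists → C(9,6) = 84; no physicists → C(8,6) = 28.
Add back selections omitting two groups (i.e. drawn from a single group): C(3,6) + C(5,6) + C(6,6) = 1.
By inclusion–exclusion: 3003 − 574 + 1 = 2430.

2430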